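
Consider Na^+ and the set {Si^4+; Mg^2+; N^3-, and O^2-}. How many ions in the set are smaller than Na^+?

2

All of these have 10 electrons (isoelectronic). With the same electron cloud, the ion with the most protons pulls it in tightest. Nuclear charges: Si^4+ (Z=14), Mg^2+ (Z=12), Na^+ (Z=11), O^2- (Z=8), N^3- (Z=7). Highest Z is smallest.
Relative to Na^+, the ions that are smaller are Si^4+, Mg^2+. So 2 are smaller.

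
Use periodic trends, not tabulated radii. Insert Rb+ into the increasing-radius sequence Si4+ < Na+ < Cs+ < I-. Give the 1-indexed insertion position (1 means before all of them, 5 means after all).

3

Work out protons and electrons: Si4+: 10 e⁻, Z=14, Na+: 10 e⁻, Z=11, Rb+: 36 e⁻, Z=37, Cs+: 54 e⁻, Z=55, I-: 54 e⁻, Z=53. Si4+ < Na+ (isoelectronic, higher Z=14 is smaller); Na+ < Rb+ (same group, period 3 vs 5); Rb+ < Cs+ (same group, 1 shell fewer); Cs+ < I- (isoelectronic, higher Z=55 is smaller).
With Rb+ included the full order is Si4+ < Na+ < Rb+ < Cs+ < I-, so it takes position 3.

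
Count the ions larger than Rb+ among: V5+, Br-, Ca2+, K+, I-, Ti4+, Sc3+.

2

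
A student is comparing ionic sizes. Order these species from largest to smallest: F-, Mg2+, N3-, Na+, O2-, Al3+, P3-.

P3- > N3- > O2- > F- > Na+ > Mg2+ > Al3+

First list Z and electron count for each: Al3+ has 10 e⁻ (Z=13), Mg2+ has 10 e⁻ (Z=12), Na+ has 10 e⁻ (Z=11), F- has 10 e⁻ (Z=9), O2- has 10 e⁻ (Z=8), N3- has 10 e⁻ (Z=7), P3- has 18 e⁻ (Z=15). Al3+ < Mg2+ (both 10 e⁻, Z=13>12); Mg2+ < Na+ (isoelectronic, higher Z=12 is smaller); Na+ < F- (both 10 e⁻, Z=11>9); F- < O2- (both 10 e⁻, Z=9>8); O2- < N3- (both 10 e⁻, Z=8>7); N3- < P3- (same group, period 2 vs 3).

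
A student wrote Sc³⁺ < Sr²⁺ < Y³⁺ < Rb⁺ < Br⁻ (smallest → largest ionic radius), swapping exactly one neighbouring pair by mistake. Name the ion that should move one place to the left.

Y³⁺

Compare adjacent ions: Y³⁺ and Sr²⁺ share 36 electrons; the higher nuclear charge on Y (Z=39) contracts it more, so Y³⁺ < Sr²⁺ — yet in this increasing list Sr²⁺ sits before Y³⁺. Nothing else is reversed, so Y³⁺ should move one place to the left.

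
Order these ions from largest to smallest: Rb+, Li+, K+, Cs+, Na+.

All are in the same group with charge +1. Radius grows down the group as n (the outermost shell) increases.

Cs+ > Rb+ > K+ > Na+ > Li+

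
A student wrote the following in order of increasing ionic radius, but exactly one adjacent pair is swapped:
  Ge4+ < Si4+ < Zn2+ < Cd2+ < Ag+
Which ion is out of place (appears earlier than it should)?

Compare adjacent ions: both in group 14 with the same charge; Si4+ (period 3) has the smaller radius — yet in this increasing list Ge4+ sits before Si4+. Nothing else is reversed, so Ge4+ should move one place to the right.

Ge4+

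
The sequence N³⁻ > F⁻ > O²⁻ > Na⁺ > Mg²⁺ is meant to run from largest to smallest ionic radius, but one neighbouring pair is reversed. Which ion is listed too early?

F⁻

The pair F⁻, O²⁻ is the wrong way round — F⁻ and O²⁻ share 10 electrons; the higher nuclear charge on F (Z=9) contracts it more, so F⁻ < O²⁻. All other adjacent pairs agree with periodic trends, so F⁻ is the misplaced ion.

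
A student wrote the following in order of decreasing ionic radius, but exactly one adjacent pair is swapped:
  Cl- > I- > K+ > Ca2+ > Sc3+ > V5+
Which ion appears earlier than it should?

Cl-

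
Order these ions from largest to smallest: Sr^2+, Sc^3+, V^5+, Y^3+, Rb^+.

Rb^+ > Sr^2+ > Y^3+ > Sc^3+ > V^5+

Work out protons and electrons: V^5+: 18 e⁻, Z=23, Sc^3+: 18 e⁻, Z=21, Y^3+: 36 e⁻, Z=39, Sr^2+: 36 e⁻, Z=38, Rb^+: 36 e⁻, Z=37. V^5+ < Sc^3+ (isoelectronic, higher Z=23 is smaller); Sc^3+ < Y^3+ (same group, 1 shell fewer); Y^3+ < Sr^2+ (isoelectronic, higher Z=39 is smaller); Sr^2+ < Rb^+ (both 36 e⁻, Z=38>37).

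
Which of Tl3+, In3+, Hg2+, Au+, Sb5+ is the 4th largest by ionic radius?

In3+

Electron counts and nuclear charges: Sb5+ has 46 e⁻ (Z=51), In3+ has 46 e⁻ (Z=49), Tl3+ has 78 e⁻ (Z=81), Hg2+ has 78 e⁻ (Z=80), Au+ has 78 e⁻ (Z=79). Sb5+ < In3+ (both 46 e⁻, Z=51>49); In3+ < Tl3+ (same group, period 5 vs 6); Tl3+ < Hg2+ (both 78 e⁻, Z=81>80); Hg2+ < Au+ (both 78 e⁻, Z=80>79).
Full ascending order: Sb5+ < In3+ < Tl3+ < Hg2+ < Au+. Counting from the largest, position 4 is In3+.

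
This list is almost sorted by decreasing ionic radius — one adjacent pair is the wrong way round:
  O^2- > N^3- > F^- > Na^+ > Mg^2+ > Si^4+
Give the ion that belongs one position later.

Check each adjacent pair. O^2- and N^3- are reversed: they are isoelectronic (10 e⁻) and O has more protons than N (8 vs 7), making O^2- smaller. No other neighbouring pair contradicts the periodic trends, so O^2- is the ion listed too early.

O^2-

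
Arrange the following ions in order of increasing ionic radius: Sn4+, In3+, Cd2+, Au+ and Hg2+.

Sn4+ < In3+ < Cd2+ < Hg2+ < Au+

Tabulating Z and e⁻: Sn4+ (Z=50, 46 e⁻), In3+ (Z=49, 46 e⁻), Cd2+ (Z=48, 46 e⁻), Hg2+ (Z=80, 78 e⁻), Au+ (Z=79, 78 e⁻). Sn4+ < In3+ (isoelectronic, higher Z=50 is smaller); In3+ < Cd2+ (both 46 e⁻, Z=49>48); Cd2+ < Hg2+ (same group, period 5 vs 6); Hg2+ < Au+ (both 78 e⁻, Z=80>79).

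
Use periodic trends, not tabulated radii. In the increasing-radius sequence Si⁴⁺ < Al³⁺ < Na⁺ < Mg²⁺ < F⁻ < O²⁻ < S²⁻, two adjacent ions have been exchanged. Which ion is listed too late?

Scanning neighbour by neighbour, only Na⁺/Mg²⁺ violates a trend: Mg²⁺ and Na⁺ share 10 electrons; the higher nuclear charge on Mg (Z=12) contracts it more, so Mg²⁺ < Na⁺. That makes Mg²⁺ the one sitting a position late relative to where it belongs.

Mg²⁺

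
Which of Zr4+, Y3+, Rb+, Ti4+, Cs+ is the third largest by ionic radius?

Y3+

Electron counts and nuclear charges: Ti4+ has 18 e⁻ (Z=22), Zr4+ has 36 e⁻ (Z=40), Y3+ has 36 e⁻ (Z=39), Rb+ has 36 e⁻ (Z=37), Cs+ has 54 e⁻ (Z=55). Ti4+ < Zr4+ (same group, period 4 vs 5); Zr4+ < Y3+ (both 36 e⁻, Z=40>39); Y3+ < Rb+ (isoelectronic, higher Z=39 is smaller); Rb+ < Cs+ (same group, period 5 vs 6).
So the order is Ti4+ < Zr4+ < Y3+ < Rb+ < Cs+; the 3rd-largest ion is Y3+.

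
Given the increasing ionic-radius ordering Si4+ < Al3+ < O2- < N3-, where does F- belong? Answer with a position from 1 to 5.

All of these have 10 electrons (isoelectronic). With the same electron cloud, the ion with the most protons pulls it in tightest. Nuclear charges: Si4+ (Z=14), Al3+ (Z=13), F- (Z=9), O2- (Z=8), N3- (Z=7). Highest Z is smallest.
Merged order: Si4+ < Al3+ < F- < O2- < N3- — F- is number 3.

3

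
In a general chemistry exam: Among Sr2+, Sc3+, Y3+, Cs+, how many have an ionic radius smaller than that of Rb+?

Sc3+ has 18 e⁻ (Z=21), Y3+ has 36 e⁻ (Z=39), Sr2+ has 36 e⁻ (Z=38), Rb+ has 36 e⁻ (Z=37), Cs+ has 54 e⁻ (Z=55). Sc3+ < Y3+ (same group, period 4 vs 5); Y3+ < Sr2+ (isoelectronic, higher Z=39 is smaller); Sr2+ < Rb+ (isoelectronic, higher Z=38 is smaller); Rb+ < Cs+ (same group, 1 shell fewer).
Ordering all of them (including Rb+) by radius gives Sc3+ < Y3+ < Sr2+ < Rb+ < Cs+. That's 3.

3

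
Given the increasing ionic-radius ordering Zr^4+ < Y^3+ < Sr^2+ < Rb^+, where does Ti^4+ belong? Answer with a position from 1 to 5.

Ti^4+ has 18 e⁻ (Z=22), Zr^4+ has 36 e⁻ (Z=40), Y^3+ has 36 e⁻ (Z=39), Sr^2+ has 36 e⁻ (Z=38), Rb^+ has 36 e⁻ (Z=37). Ti^4+ < Zr^4+ (same group, 1 shell fewer); Zr^4+ < Y^3+ (isoelectronic, higher Z=40 is smaller); Y^3+ < Sr^2+ (both 36 e⁻, Z=39>38); Sr^2+ < Rb^+ (both 36 e⁻, Z=38>37).
The complete sequence is Ti^4+ < Zr^4+ < Y^3+ < Sr^2+ < Rb^+. Ti^4+ sits at position 1.

1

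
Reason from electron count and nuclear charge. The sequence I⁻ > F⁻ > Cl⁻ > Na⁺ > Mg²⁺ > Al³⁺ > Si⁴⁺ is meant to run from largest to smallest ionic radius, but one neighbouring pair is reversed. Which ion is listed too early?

F⁻

The pair F⁻, Cl⁻ is the wrong way round — both in group 17 with the same charge; F⁻ (period 2) has the smaller radius. All other adjacent pairs agree with periodic trends, so F⁻ is the misplaced ion.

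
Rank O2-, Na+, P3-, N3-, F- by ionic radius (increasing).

First list Z and electron count for each: Na+ has 10 e⁻ (Z=11), F- has 10 e⁻ (Z=9), O2- has 10 e⁻ (Z=8), N3- has 10 e⁻ (Z=7), P3- has 18 e⁻ (Z=15). Na+ < F- (isoelectronic, higher Z=11 is smaller); F- < O2- (isoelectronic, higher Z=9 is smaller); O2- < N3- (both 10 e⁻, Z=8>7); N3- < P3- (same group, 1 shell fewer).

Na+ < F- < O2- < N3- < P3-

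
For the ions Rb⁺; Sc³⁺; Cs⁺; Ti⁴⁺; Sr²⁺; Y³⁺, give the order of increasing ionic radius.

Ti⁴⁺ < Sc³⁺ < Y³⁺ < Sr²⁺ < Rb⁺ < Cs⁺

Tabulating Z and e⁻: Ti⁴⁺: 18 e⁻, Z=22, Sc³⁺: 18 e⁻, Z=21, Y³⁺: 36 e⁻, Z=39, Sr²⁺: 36 e⁻, Z=38, Rb⁺: 36 e⁻, Z=37, Cs⁺: 54 e⁻, Z=55. Ti⁴⁺ < Sc³⁺ (both 18 e⁻, Z=22>21); Sc³⁺ < Y³⁺ (same group, period 4 vs 5); Y³⁺ < Sr²⁺ (isoelectronic, higher Z=39 is smaller); Sr²⁺ < Rb⁺ (both 36 e⁻, Z=38>37); Rb⁺ < Cs⁺ (same group, 1 shell fewer).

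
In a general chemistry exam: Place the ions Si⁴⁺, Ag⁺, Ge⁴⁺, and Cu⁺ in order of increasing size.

Si⁴⁺ < Ge⁴⁺ < Cu⁺ < Ag⁺

Work out protons and electrons: Si⁴⁺ (Z=14, 10 e⁻), Ge⁴⁺ (Z=32, 28 e⁻), Cu⁺ (Z=29, 28 e⁻), Ag⁺ (Z=47, 46 e⁻). Si⁴⁺ < Ge⁴⁺ (same group, period 3 vs 4); Ge⁴⁺ < Cu⁺ (both 28 e⁻, Z=32>29); Cu⁺ < Ag⁺ (same group, 1 shell fewer).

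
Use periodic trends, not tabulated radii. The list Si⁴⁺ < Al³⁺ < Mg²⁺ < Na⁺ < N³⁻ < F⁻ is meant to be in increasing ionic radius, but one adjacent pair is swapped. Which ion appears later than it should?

F⁻

Scanning neighbour by neighbour, only N³⁻/F⁻ violates a trend: they are isoelectronic (10 e⁻) and F has more protons than N (9 vs 7), making F⁻ smaller. That makes F⁻ the one sitting a position late relative to where it belongs.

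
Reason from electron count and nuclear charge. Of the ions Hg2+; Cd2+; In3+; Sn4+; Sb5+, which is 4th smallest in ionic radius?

Cd2+

Electron counts and nuclear charges: Sb5+ (Z=51, 46 e⁻), Sn4+ (Z=50, 46 e⁻), In3+ (Z=49, 46 e⁻), Cd2+ (Z=48, 46 e⁻), Hg2+ (Z=80, 78 e⁻). Sb5+ < Sn4+ (both 46 e⁻, Z=51>50); Sn4+ < In3+ (isoelectronic, higher Z=50 is smaller); In3+ < Cd2+ (both 46 e⁻, Z=49>48); Cd2+ < Hg2+ (same group, period 5 vs 6).
Full ascending order: Sb5+ < Sn4+ < In3+ < Cd2+ < Hg2+. Counting from the smallest, position 4 is Cd2+.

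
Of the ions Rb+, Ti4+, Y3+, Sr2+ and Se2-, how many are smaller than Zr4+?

1

Work out protons and electrons: Ti4+ has 18 e⁻ (Z=22), Zr4+ has 36 e⁻ (Z=40), Y3+ has 36 e⁻ (Z=39), Sr2+ has 36 e⁻ (Z=38), Rb+ has 36 e⁻ (Z=37), Se2- has 36 e⁻ (Z=34). Ti4+ < Zr4+ (same group, period 4 vs 5); Zr4+ < Y3+ (isoelectronic, higher Z=40 is smaller); Y3+ < Sr2+ (isoelectronic, higher Z=39 is smaller); Sr2+ < Rb+ (both 36 e⁻, Z=38>37); Rb+ < Se2- (both 36 e⁻, Z=37>34).
Overall: Ti4+ < Zr4+ < Y3+ < Sr2+ < Rb+ < Se2-. Zr4+ has 1 below it and 4 above. Count: 1.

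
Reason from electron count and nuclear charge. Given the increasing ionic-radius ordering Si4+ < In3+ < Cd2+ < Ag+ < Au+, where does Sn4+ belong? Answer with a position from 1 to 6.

Electron counts and nuclear charges: Si4+: 10 e⁻, Z=14, Sn4+: 46 e⁻, Z=50, In3+: 46 e⁻, Z=49, Cd2+: 46 e⁻, Z=48, Ag+: 46 e⁻, Z=47, Au+: 78 e⁻, Z=79. Si4+ < Sn4+ (same group, 2 shells fewer); Sn4+ < In3+ (isoelectronic, higher Z=50 is smaller); In3+ < Cd2+ (both 46 e⁻, Z=49>48); Cd2+ < Ag+ (both 46 e⁻, Z=48>47); Ag+ < Au+ (same group, 1 shell fewer).
Merged order: Si4+ < Sn4+ < In3+ < Cd2+ < Ag+ < Au+ — Sn4+ is number 2.

2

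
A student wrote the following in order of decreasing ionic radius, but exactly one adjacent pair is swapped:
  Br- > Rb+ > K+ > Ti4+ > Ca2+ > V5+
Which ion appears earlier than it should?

The pair Ti4+, Ca2+ is the wrong way round — both have 18 electrons but Z(Ti)=22 > Z(Ca)=20, so Ti4+ should be the smaller of the two. All other adjacent pairs agree with periodic trends, so Ti4+ is the misplaced ion.

Ti4+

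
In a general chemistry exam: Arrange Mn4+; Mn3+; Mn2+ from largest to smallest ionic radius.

Same element, different charge: the more highly charged cation has fewer electrons and a greater effective nuclear charge per electron, making Mn4+ the smallest.

Mn2+ > Mn3+ > Mn4+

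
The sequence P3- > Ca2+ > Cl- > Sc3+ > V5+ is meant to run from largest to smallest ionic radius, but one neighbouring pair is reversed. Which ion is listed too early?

Ca2+

Compare adjacent ions: Ca2+ and Cl- share 18 electrons; the higher nuclear charge on Ca (Z=20) contracts it more, so Ca2+ < Cl- — yet in this decreasing list Ca2+ sits before Cl-. Nothing else is reversed, so Ca2+ should move one place to the right.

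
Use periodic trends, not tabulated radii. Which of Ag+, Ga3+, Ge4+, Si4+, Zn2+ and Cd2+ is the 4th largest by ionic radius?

First list Z and electron count for each: Si4+ (Z=14, 10 e⁻), Ge4+ (Z=32, 28 e⁻), Ga3+ (Z=31, 28 e⁻), Zn2+ (Z=30, 28 e⁻), Cd2+ (Z=48, 46 e⁻), Ag+ (Z=47, 46 e⁻). Si4+ < Ge4+ (same group, 1 shell fewer); Ge4+ < Ga3+ (both 28 e⁻, Z=32>31); Ga3+ < Zn2+ (isoelectronic, higher Z=31 is smaller); Zn2+ < Cd2+ (same group, period 4 vs 5); Cd2+ < Ag+ (isoelectronic, higher Z=48 is smaller).
That gives Si4+ < Ge4+ < Ga3+ < Zn2+ < Cd2+ < Ag+. From the largest end, number 4 is Ga3+.

Ga3+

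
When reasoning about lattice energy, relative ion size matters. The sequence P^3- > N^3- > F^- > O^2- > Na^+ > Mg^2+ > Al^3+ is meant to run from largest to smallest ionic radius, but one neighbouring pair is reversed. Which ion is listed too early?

F^-

Compare adjacent ions: they are isoelectronic (10 e⁻) and F has more protons than O (9 vs 8), making F^- smaller — yet in this decreasing list F^- sits before O^2-. Nothing else is reversed, so F^- should move one place to the right.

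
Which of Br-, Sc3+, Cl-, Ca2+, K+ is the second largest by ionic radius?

Cl-

Sc3+: 18 e⁻, Z=21, Ca2+: 18 e⁻, Z=20, K+: 18 e⁻, Z=19, Cl-: 18 e⁻, Z=17, Br-: 36 e⁻, Z=35. Sc3+ < Ca2+ (isoelectronic, higher Z=21 is smaller); Ca2+ < K+ (both 18 e⁻, Z=20>19); K+ < Cl- (both 18 e⁻, Z=19>17); Cl- < Br- (same group, period 3 vs 4).
So the order is Sc3+ < Ca2+ < K+ < Cl- < Br-; the 2nd-largest ion is Cl-.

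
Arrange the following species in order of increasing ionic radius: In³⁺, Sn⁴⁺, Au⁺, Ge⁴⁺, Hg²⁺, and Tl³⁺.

First list Z and electron count for each: Ge⁴⁺ has 28 e⁻ (Z=32), Sn⁴⁺ has 46 e⁻ (Z=50), In³⁺ has 46 e⁻ (Z=49), Tl³⁺ has 78 e⁻ (Z=81), Hg²⁺ has 78 e⁻ (Z=80), Au⁺ has 78 e⁻ (Z=79). Ge⁴⁺ < Sn⁴⁺ (same group, 1 shell fewer); Sn⁴⁺ < In³⁺ (both 46 e⁻, Z=50>49); In³⁺ < Tl³⁺ (same group, period 5 vs 6); Tl³⁺ < Hg²⁺ (isoelectronic, higher Z=81 is smaller); Hg²⁺ < Au⁺ (both 78 e⁻, Z=80>79).

Ge⁴⁺ < Sn⁴⁺ < In³⁺ < Tl³⁺ < Hg²⁺ < Au⁺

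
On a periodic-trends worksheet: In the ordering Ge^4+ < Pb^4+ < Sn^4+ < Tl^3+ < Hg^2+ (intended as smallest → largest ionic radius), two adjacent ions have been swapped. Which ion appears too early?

Pb^4+

Compare adjacent ions: same group and charge — period 5 sits above period 6, so Sn^4+ is smaller — yet in this increasing list Pb^4+ sits before Sn^4+. Nothing else is reversed, so Pb^4+ should move one place to the right.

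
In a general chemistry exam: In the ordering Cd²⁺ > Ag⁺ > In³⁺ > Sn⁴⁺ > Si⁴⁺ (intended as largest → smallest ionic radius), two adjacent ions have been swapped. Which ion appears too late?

Ag⁺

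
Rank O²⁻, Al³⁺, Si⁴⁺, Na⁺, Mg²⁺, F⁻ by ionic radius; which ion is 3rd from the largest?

Na⁺

These species are isoelectronic with 10 electrons. The only difference is the number of protons: Si⁴⁺ (Z=14), Al³⁺ (Z=13), Mg²⁺ (Z=12), Na⁺ (Z=11), F⁻ (Z=9), O²⁻ (Z=8). The strongest nuclear pull (Si⁴⁺) gives the smallest ion.
Full ascending order: Si⁴⁺ < Al³⁺ < Mg²⁺ < Na⁺ < F⁻ < O²⁻. Counting from the largest, position 3 is Na⁺.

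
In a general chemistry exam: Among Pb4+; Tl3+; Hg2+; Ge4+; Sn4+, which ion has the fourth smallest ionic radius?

Tl3+

Ge4+ has 28 e⁻ (Z=32), Sn4+ has 46 e⁻ (Z=50), Pb4+ has 78 e⁻ (Z=82), Tl3+ has 78 e⁻ (Z=81), Hg2+ has 78 e⁻ (Z=80). Ge4+ < Sn4+ (same group, period 4 vs 5); Sn4+ < Pb4+ (same group, period 5 vs 6); Pb4+ < Tl3+ (isoelectronic, higher Z=82 is smaller); Tl3+ < Hg2+ (both 78 e⁻, Z=81>80).
Full ascending order: Ge4+ < Sn4+ < Pb4+ < Tl3+ < Hg2+. Counting from the smallest, position 4 is Tl3+.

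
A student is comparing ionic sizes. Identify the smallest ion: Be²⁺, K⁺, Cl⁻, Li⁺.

Work out protons and electrons: Be²⁺ (Z=4, 2 e⁻), Li⁺ (Z=3, 2 e⁻), K⁺ (Z=19, 18 e⁻), Cl⁻ (Z=17, 18 e⁻). Be²⁺ < Li⁺ (both 2 e⁻, Z=4>3); Li⁺ < K⁺ (same group, period 2 vs 4); K⁺ < Cl⁻ (both 18 e⁻, Z=19>17).

Be²⁺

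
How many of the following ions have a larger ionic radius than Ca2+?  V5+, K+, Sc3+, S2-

These species are isoelectronic with 18 electrons. The only difference is the number of protons: V5+ (Z=23), Sc3+ (Z=21), Ca2+ (Z=20), K+ (Z=19), S2- (Z=16). The strongest nuclear pull (V5+) gives the smallest ion.
Placing each against Ca2+: smaller — V5+, Sc3+; larger — K+, S2-. Count: 2.

2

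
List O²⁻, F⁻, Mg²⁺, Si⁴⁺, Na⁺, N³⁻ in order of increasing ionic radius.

Si⁴⁺ < Mg²⁺ < Na⁺ < F⁻ < O²⁻ < N³⁻

Isoelectronic series (10 e⁻ each). Size is set by nuclear charge: more protons means a smaller ion. Si⁴⁺ (Z=14), Mg²⁺ (Z=12), Na⁺ (Z=11), F⁻ (Z=9), O²⁻ (Z=8), N³⁻ (Z=7).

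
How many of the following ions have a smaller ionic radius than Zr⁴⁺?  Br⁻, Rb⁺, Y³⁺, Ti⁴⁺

1

First list Z and electron count for each: Ti⁴⁺ (Z=22, 18 e⁻), Zr⁴⁺ (Z=40, 36 e⁻), Y³⁺ (Z=39, 36 e⁻), Rb⁺ (Z=37, 36 e⁻), Br⁻ (Z=35, 36 e⁻). Ti⁴⁺ < Zr⁴⁺ (same group, 1 shell fewer); Zr⁴⁺ < Y³⁺ (isoelectronic, higher Z=40 is smaller); Y³⁺ < Rb⁺ (both 36 e⁻, Z=39>37); Rb⁺ < Br⁻ (both 36 e⁻, Z=37>35).
Relative to Zr⁴⁺, the ions that are smaller are Ti⁴⁺. So 1 is smaller.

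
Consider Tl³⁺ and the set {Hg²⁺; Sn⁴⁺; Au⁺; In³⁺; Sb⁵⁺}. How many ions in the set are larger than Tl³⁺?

2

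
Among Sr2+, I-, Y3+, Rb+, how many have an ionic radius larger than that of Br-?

1

Work out protons and electrons: Y3+ (Z=39, 36 e⁻), Sr2+ (Z=38, 36 e⁻), Rb+ (Z=37, 36 e⁻), Br- (Z=35, 36 e⁻), I- (Z=53, 54 e⁻). Y3+ < Sr2+ (both 36 e⁻, Z=39>38); Sr2+ < Rb+ (isoelectronic, higher Z=38 is smaller); Rb+ < Br- (both 36 e⁻, Z=37>35); Br- < I- (same group, 1 shell fewer).
Relative to Br-, the ions that are larger are I-. Count: 1.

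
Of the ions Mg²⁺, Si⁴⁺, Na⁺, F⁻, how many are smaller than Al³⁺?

All of these have 10 electrons (isoelectronic). With the same electron cloud, the ion with the most protons pulls it in tightest. Nuclear charges: Si⁴⁺ (Z=14), Al³⁺ (Z=13), Mg²⁺ (Z=12), Na⁺ (Z=11), F⁻ (Z=9). Highest Z is smallest.
Ordering all of them (including Al³⁺) by radius gives Si⁴⁺ < Al³⁺ < Mg²⁺ < Na⁺ < F⁻. So 1 is smaller.

1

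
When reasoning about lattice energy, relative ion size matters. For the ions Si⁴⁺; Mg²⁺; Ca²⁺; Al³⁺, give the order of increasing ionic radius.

Si⁴⁺ < Al³⁺ < Mg²⁺ < Ca²⁺

Tabulating Z and e⁻: Si⁴⁺: 10 e⁻, Z=14, Al³⁺: 10 e⁻, Z=13, Mg²⁺: 10 e⁻, Z=12, Ca²⁺: 18 e⁻, Z=20. Si⁴⁺ < Al³⁺ (isoelectronic, higher Z=14 is smaller); Al³⁺ < Mg²⁺ (both 10 e⁻, Z=13>12); Mg²⁺ < Ca²⁺ (same group, period 3 vs 4).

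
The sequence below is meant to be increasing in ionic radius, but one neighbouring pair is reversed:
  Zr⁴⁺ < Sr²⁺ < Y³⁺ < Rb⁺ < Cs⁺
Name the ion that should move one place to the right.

Sr²⁺

The pair Sr²⁺, Y³⁺ is the wrong way round — both have 36 electrons but Z(Y)=39 > Z(Sr)=38, so Y³⁺ should be the smaller of the two. All other adjacent pairs agree with periodic trends, so Sr²⁺ is the misplaced ion.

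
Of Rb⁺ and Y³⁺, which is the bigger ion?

Rb⁺

Isoelectronic series (36 e⁻ each). Size is set by nuclear charge: more protons means a smaller ion. Y³⁺ (Z=39), Rb⁺ (Z=37).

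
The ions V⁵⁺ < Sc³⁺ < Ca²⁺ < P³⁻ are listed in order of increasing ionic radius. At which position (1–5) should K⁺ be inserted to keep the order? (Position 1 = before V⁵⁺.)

Each ion has 18 electrons. The ranking follows nuclear charge in reverse — greater Z gives a smaller radius. V⁵⁺ (Z=23), Sc³⁺ (Z=21), Ca²⁺ (Z=20), K⁺ (Z=19), P³⁻ (Z=15).
Putting K⁺ in gives V⁵⁺ < Sc³⁺ < Ca²⁺ < K⁺ < P³⁻; it lands at slot 4.

4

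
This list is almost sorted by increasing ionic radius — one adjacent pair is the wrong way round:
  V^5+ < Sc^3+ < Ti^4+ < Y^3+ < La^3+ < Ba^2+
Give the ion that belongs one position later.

Check each adjacent pair. Sc^3+ and Ti^4+ are reversed: they are isoelectronic (18 e⁻) and Ti has more protons than Sc (22 vs 21), making Ti^4+ smaller. No other neighbouring pair contradicts the periodic trends, so Sc^3+ is the ion listed too early.

Sc^3+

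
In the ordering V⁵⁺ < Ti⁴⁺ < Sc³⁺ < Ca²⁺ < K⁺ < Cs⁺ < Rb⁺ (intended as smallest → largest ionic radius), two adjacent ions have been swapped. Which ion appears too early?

Check each adjacent pair. Cs⁺ and Rb⁺ are reversed: same group and charge — period 5 sits above period 6, so Rb⁺ is smaller. No other neighbouring pair contradicts the periodic trends, so Cs⁺ is the ion listed too early.

Cs⁺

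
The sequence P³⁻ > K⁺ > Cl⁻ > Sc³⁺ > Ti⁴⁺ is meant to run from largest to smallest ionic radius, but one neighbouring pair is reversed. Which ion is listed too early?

K⁺

Compare adjacent ions: they are isoelectronic (18 e⁻) and K has more protons than Cl (19 vs 17), making K⁺ smaller — yet in this decreasing list K⁺ sits before Cl⁻. Nothing else is reversed, so K⁺ should move one place to the right.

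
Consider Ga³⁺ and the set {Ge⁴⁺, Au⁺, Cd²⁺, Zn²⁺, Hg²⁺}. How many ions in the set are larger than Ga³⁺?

4

Tabulating Z and e⁻: Ge⁴⁺ (Z=32, 28 e⁻), Ga³⁺ (Z=31, 28 e⁻), Zn²⁺ (Z=30, 28 e⁻), Cd²⁺ (Z=48, 46 e⁻), Hg²⁺ (Z=80, 78 e⁻), Au⁺ (Z=79, 78 e⁻). Ge⁴⁺ < Ga³⁺ (isoelectronic, higher Z=32 is smaller); Ga³⁺ < Zn²⁺ (isoelectronic, higher Z=31 is smaller); Zn²⁺ < Cd²⁺ (same group, 1 shell fewer); Cd²⁺ < Hg²⁺ (same group, period 5 vs 6); Hg²⁺ < Au⁺ (isoelectronic, higher Z=80 is smaller).
Overall: Ge⁴⁺ < Ga³⁺ < Zn²⁺ < Cd²⁺ < Hg²⁺ < Au⁺. Ga³⁺ has 1 below it and 4 above. Count: 4.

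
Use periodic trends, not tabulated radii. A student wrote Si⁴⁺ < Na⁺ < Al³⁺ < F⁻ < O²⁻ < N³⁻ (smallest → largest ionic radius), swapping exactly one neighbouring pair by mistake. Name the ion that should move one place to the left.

The pair Na⁺, Al³⁺ is the wrong way round — both have 10 electrons but Z(Al)=13 > Z(Na)=11, so Al³⁺ should be the smaller of the two. All other adjacent pairs agree with periodic trends, so Al³⁺ is the misplaced ion.

Al³⁺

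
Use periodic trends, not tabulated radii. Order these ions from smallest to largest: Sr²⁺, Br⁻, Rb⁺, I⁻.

Sr²⁺ < Rb⁺ < Br⁻ < I⁻

Work out protons and electrons: Sr²⁺: 36 e⁻, Z=38, Rb⁺: 36 e⁻, Z=37, Br⁻: 36 e⁻, Z=35, I⁻: 54 e⁻, Z=53. Sr²⁺ < Rb⁺ (isoelectronic, higher Z=38 is smaller); Rb⁺ < Br⁻ (both 36 e⁻, Z=37>35); Br⁻ < I⁻ (same group, 1 shell fewer).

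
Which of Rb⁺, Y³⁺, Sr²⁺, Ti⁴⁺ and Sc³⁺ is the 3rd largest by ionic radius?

First list Z and electron count for each: Ti⁴⁺ (Z=22, 18 e⁻), Sc³⁺ (Z=21, 18 e⁻), Y³⁺ (Z=39, 36 e⁻), Sr²⁺ (Z=38, 36 e⁻), Rb⁺ (Z=37, 36 e⁻). Ti⁴⁺ < Sc³⁺ (both 18 e⁻, Z=22>21); Sc³⁺ < Y³⁺ (same group, period 4 vs 5); Y³⁺ < Sr²⁺ (isoelectronic, higher Z=39 is smaller); Sr²⁺ < Rb⁺ (both 36 e⁻, Z=38>37).
Ordering: Ti⁴⁺ < Sc³⁺ < Y³⁺ < Sr²⁺ < Rb⁺. The 3rd largest is Y³⁺.

Y³⁺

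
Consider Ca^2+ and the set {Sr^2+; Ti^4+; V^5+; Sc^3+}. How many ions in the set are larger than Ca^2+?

1

First list Z and electron count for each: V^5+: 18 e⁻, Z=23, Ti^4+: 18 e⁻, Z=22, Sc^3+: 18 e⁻, Z=21, Ca^2+: 18 e⁻, Z=20, Sr^2+: 36 e⁻, Z=38. V^5+ < Ti^4+ (both 18 e⁻, Z=23>22); Ti^4+ < Sc^3+ (isoelectronic, higher Z=22 is smaller); Sc^3+ < Ca^2+ (isoelectronic, higher Z=21 is smaller); Ca^2+ < Sr^2+ (same group, 1 shell fewer).
Relative to Ca^2+, the ions that are larger are Sr^2+. That's 1.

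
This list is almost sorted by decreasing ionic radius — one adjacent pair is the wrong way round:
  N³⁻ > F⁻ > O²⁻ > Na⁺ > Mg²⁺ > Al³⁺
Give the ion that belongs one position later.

Compare adjacent ions: F⁻ and O²⁻ share 10 electrons; the higher nuclear charge on F (Z=9) contracts it more, so F⁻ < O²⁻ — yet in this decreasing list F⁻ sits before O²⁻. Nothing else is reversed, so F⁻ should move one place to the right.

F⁻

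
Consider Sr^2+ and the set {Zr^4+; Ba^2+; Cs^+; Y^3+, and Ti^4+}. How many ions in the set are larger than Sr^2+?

2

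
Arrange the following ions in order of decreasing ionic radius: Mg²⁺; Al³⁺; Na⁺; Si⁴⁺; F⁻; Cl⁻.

Cl⁻ > F⁻ > Na⁺ > Mg²⁺ > Al³⁺ > Si⁴⁺

First list Z and electron count for each: Si⁴⁺: 10 e⁻, Z=14, Al³⁺: 10 e⁻, Z=13, Mg²⁺: 10 e⁻, Z=12, Na⁺: 10 e⁻, Z=11, F⁻: 10 e⁻, Z=9, Cl⁻: 18 e⁻, Z=17. Si⁴⁺ < Al³⁺ (both 10 e⁻, Z=14>13); Al³⁺ < Mg²⁺ (both 10 e⁻, Z=13>12); Mg²⁺ < Na⁺ (isoelectronic, higher Z=12 is smaller); Na⁺ < F⁻ (both 10 e⁻, Z=11>9); F⁻ < Cl⁻ (same group, period 2 vs 3).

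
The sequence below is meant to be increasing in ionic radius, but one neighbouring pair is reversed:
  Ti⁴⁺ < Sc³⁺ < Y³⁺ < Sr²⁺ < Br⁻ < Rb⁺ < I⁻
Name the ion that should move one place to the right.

Br⁻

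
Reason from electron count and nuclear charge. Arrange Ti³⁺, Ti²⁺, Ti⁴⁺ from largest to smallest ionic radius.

Ti²⁺ > Ti³⁺ > Ti⁴⁺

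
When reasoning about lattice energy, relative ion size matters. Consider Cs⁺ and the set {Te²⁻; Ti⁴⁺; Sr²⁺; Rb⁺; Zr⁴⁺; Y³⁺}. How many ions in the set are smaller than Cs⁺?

First list Z and electron count for each: Ti⁴⁺: 18 e⁻, Z=22, Zr⁴⁺: 36 e⁻, Z=40, Y³⁺: 36 e⁻, Z=39, Sr²⁺: 36 e⁻, Z=38, Rb⁺: 36 e⁻, Z=37, Cs⁺: 54 e⁻, Z=55, Te²⁻: 54 e⁻, Z=52. Ti⁴⁺ < Zr⁴⁺ (same group, period 4 vs 5); Zr⁴⁺ < Y³⁺ (both 36 e⁻, Z=40>39); Y³⁺ < Sr²⁺ (isoelectronic, higher Z=39 is smaller); Sr²⁺ < Rb⁺ (both 36 e⁻, Z=38>37); Rb⁺ < Cs⁺ (same group, 1 shell fewer); Cs⁺ < Te²⁻ (both 54 e⁻, Z=55>52).
Ordering all of them (including Cs⁺) by radius gives Ti⁴⁺ < Zr⁴⁺ < Y³⁺ < Sr²⁺ < Rb⁺ < Cs⁺ < Te²⁻. That's 5.

5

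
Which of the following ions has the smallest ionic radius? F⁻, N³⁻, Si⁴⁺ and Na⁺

Si⁴⁺

These species are isoelectronic with 10 electrons. The only difference is the number of protons: Si⁴⁺ (Z=14), Na⁺ (Z=11), F⁻ (Z=9), N³⁻ (Z=7). The strongest nuclear pull (Si⁴⁺) gives the smallest ion.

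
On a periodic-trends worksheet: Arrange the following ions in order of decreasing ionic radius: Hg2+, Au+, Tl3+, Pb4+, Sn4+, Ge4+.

Au+ > Hg2+ > Tl3+ > Pb4+ > Sn4+ > Ge4+

Tabulating Z and e⁻: Ge4+: 28 e⁻, Z=32, Sn4+: 46 e⁻, Z=50, Pb4+: 78 e⁻, Z=82, Tl3+: 78 e⁻, Z=81, Hg2+: 78 e⁻, Z=80, Au+: 78 e⁻, Z=79. Ge4+ < Sn4+ (same group, 1 shell fewer); Sn4+ < Pb4+ (same group, 1 shell fewer); Pb4+ < Tl3+ (both 78 e⁻, Z=82>81); Tl3+ < Hg2+ (both 78 e⁻, Z=81>80); Hg2+ < Au+ (both 78 e⁻, Z=80>79).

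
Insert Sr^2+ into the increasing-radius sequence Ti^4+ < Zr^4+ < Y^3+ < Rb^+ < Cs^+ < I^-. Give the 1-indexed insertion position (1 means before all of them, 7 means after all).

Electron counts and nuclear charges: Ti^4+: 18 e⁻, Z=22, Zr^4+: 36 e⁻, Z=40, Y^3+: 36 e⁻, Z=39, Sr^2+: 36 e⁻, Z=38, Rb^+: 36 e⁻, Z=37, Cs^+: 54 e⁻, Z=55, I^-: 54 e⁻, Z=53. Ti^4+ < Zr^4+ (same group, period 4 vs 5); Zr^4+ < Y^3+ (both 36 e⁻, Z=40>39); Y^3+ < Sr^2+ (isoelectronic, higher Z=39 is smaller); Sr^2+ < Rb^+ (both 36 e⁻, Z=38>37); Rb^+ < Cs^+ (same group, period 5 vs 6); Cs^+ < I^- (isoelectronic, higher Z=55 is smaller).
Merged order: Ti^4+ < Zr^4+ < Y^3+ < Sr^2+ < Rb^+ < Cs^+ < I^- — Sr^2+ is number 4.

4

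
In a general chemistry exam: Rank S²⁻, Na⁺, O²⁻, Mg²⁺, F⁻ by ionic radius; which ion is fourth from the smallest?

O²⁻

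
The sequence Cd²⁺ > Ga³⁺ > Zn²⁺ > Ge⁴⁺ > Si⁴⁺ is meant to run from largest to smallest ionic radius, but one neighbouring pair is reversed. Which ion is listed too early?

Check each adjacent pair. Ga³⁺ and Zn²⁺ are reversed: they are isoelectronic (28 e⁻) and Ga has more protons than Zn (31 vs 30), making Ga³⁺ smaller. No other neighbouring pair contradicts the periodic trends, so Ga³⁺ is the ion listed too early.

Ga³⁺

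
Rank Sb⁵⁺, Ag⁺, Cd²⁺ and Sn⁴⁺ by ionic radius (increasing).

Each ion has 46 electrons. The ranking follows nuclear charge in reverse — greater Z gives a smaller radius. Sb⁵⁺ (Z=51), Sn⁴⁺ (Z=50), Cd²⁺ (Z=48), Ag⁺ (Z=47).

Sb⁵⁺ < Sn⁴⁺ < Cd²⁺ < Ag⁺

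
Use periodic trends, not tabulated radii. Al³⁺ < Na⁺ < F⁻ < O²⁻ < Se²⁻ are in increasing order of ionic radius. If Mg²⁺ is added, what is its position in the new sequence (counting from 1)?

2

Al³⁺: 10 e⁻, Z=13, Mg²⁺: 10 e⁻, Z=12, Na⁺: 10 e⁻, Z=11, F⁻: 10 e⁻, Z=9, O²⁻: 10 e⁻, Z=8, Se²⁻: 36 e⁻, Z=34. Al³⁺ < Mg²⁺ (both 10 e⁻, Z=13>12); Mg²⁺ < Na⁺ (isoelectronic, higher Z=12 is smaller); Na⁺ < F⁻ (both 10 e⁻, Z=11>9); F⁻ < O²⁻ (isoelectronic, higher Z=9 is smaller); O²⁻ < Se²⁻ (same group, period 2 vs 4).
Putting Mg²⁺ in gives Al³⁺ < Mg²⁺ < Na⁺ < F⁻ < O²⁻ < Se²⁻; it lands at slot 2.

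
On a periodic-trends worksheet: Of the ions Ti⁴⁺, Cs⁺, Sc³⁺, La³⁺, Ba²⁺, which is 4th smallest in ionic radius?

Work out protons and electrons: Ti⁴⁺ has 18 e⁻ (Z=22), Sc³⁺ has 18 e⁻ (Z=21), La³⁺ has 54 e⁻ (Z=57), Ba²⁺ has 54 e⁻ (Z=56), Cs⁺ has 54 e⁻ (Z=55). Ti⁴⁺ < Sc³⁺ (both 18 e⁻, Z=22>21); Sc³⁺ < La³⁺ (same group, period 4 vs 6); La³⁺ < Ba²⁺ (isoelectronic, higher Z=57 is smaller); Ba²⁺ < Cs⁺ (isoelectronic, higher Z=56 is smaller).
That gives Ti⁴⁺ < Sc³⁺ < La³⁺ < Ba²⁺ < Cs⁺. From the smallest end, number 4 is Ba²⁺.

Ba²⁺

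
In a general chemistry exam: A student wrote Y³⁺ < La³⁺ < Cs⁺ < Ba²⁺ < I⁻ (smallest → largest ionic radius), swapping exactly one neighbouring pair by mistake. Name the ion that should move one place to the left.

The pair Cs⁺, Ba²⁺ is the wrong way round — Ba²⁺ and Cs⁺ share 54 electrons; the higher nuclear charge on Ba (Z=56) contracts it more, so Ba²⁺ < Cs⁺. All other adjacent pairs agree with periodic trends, so Ba²⁺ is the misplaced ion.

Ba²⁺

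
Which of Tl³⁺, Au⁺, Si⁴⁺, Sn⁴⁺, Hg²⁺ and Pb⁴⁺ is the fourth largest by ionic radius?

Pb⁴⁺

Si⁴⁺ has 10 e⁻ (Z=14), Sn⁴⁺ has 46 e⁻ (Z=50), Pb⁴⁺ has 78 e⁻ (Z=82), Tl³⁺ has 78 e⁻ (Z=81), Hg²⁺ has 78 e⁻ (Z=80), Au⁺ has 78 e⁻ (Z=79). Si⁴⁺ < Sn⁴⁺ (same group, period 3 vs 5); Sn⁴⁺ < Pb⁴⁺ (same group, 1 shell fewer); Pb⁴⁺ < Tl³⁺ (isoelectronic, higher Z=82 is smaller); Tl³⁺ < Hg²⁺ (isoelectronic, higher Z=81 is smaller); Hg²⁺ < Au⁺ (isoelectronic, higher Z=80 is smaller).
So the order is Si⁴⁺ < Sn⁴⁺ < Pb⁴⁺ < Tl³⁺ < Hg²⁺ < Au⁺; the 4th-largest ion is Pb⁴⁺.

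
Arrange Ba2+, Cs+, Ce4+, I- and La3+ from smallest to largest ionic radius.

Isoelectronic series (54 e⁻ each). Size is set by nuclear charge: more protons means a smaller ion. Ce4+ (Z=58), La3+ (Z=57), Ba2+ (Z=56), Cs+ (Z=55), I- (Z=53).

Ce4+ < La3+ < Ba2+ < Cs+ < I-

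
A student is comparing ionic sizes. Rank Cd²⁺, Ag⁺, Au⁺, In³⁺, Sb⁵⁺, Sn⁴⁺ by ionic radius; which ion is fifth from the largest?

Sb⁵⁺ has 46 e⁻ (Z=51), Sn⁴⁺ has 46 e⁻ (Z=50), In³⁺ has 46 e⁻ (Z=49), Cd²⁺ has 46 e⁻ (Z=48), Ag⁺ has 46 e⁻ (Z=47), Au⁺ has 78 e⁻ (Z=79). Sb⁵⁺ < Sn⁴⁺ (both 46 e⁻, Z=51>50); Sn⁴⁺ < In³⁺ (both 46 e⁻, Z=50>49); In³⁺ < Cd²⁺ (both 46 e⁻, Z=49>48); Cd²⁺ < Ag⁺ (isoelectronic, higher Z=48 is smaller); Ag⁺ < Au⁺ (same group, 1 shell fewer).
Full ascending order: Sb⁵⁺ < Sn⁴⁺ < In³⁺ < Cd²⁺ < Ag⁺ < Au⁺. Counting from the largest, position 5 is Sn⁴⁺.

Sn⁴⁺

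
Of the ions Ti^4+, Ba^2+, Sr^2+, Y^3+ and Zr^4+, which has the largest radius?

Work out protons and electrons: Ti^4+: 18 e⁻, Z=22, Zr^4+: 36 e⁻, Z=40, Y^3+: 36 e⁻, Z=39, Sr^2+: 36 e⁻, Z=38, Ba^2+: 54 e⁻, Z=56. Ti^4+ < Zr^4+ (same group, period 4 vs 5); Zr^4+ < Y^3+ (both 36 e⁻, Z=40>39); Y^3+ < Sr^2+ (both 36 e⁻, Z=39>38); Sr^2+ < Ba^2+ (same group, 1 shell fewer).

Ba^2+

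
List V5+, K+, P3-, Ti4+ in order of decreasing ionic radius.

P3- > K+ > Ti4+ > V5+

These species are isoelectronic with 18 electrons. The only difference is the number of protons: V5+ (Z=23), Ti4+ (Z=22), K+ (Z=19), P3- (Z=15). The strongest nuclear pull (V5+) gives the smallest ion.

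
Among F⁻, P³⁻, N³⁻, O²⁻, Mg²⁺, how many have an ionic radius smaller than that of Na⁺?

First list Z and electron count for each: Mg²⁺: 10 e⁻, Z=12, Na⁺: 10 e⁻, Z=11, F⁻: 10 e⁻, Z=9, O²⁻: 10 e⁻, Z=8, N³⁻: 10 e⁻, Z=7, P³⁻: 18 e⁻, Z=15. Mg²⁺ < Na⁺ (both 10 e⁻, Z=12>11); Na⁺ < F⁻ (both 10 e⁻, Z=11>9); F⁻ < O²⁻ (isoelectronic, higher Z=9 is smaller); O²⁻ < N³⁻ (isoelectronic, higher Z=8 is smaller); N³⁻ < P³⁻ (same group, 1 shell fewer).
Ordering all of them (including Na⁺) by radius gives Mg²⁺ < Na⁺ < F⁻ < O²⁻ < N³⁻ < P³⁻. That's 1.

1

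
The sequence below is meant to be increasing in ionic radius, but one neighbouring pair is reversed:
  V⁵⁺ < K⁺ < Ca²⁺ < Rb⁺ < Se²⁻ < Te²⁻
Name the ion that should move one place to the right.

K⁺

Check each adjacent pair. K⁺ and Ca²⁺ are reversed: both have 18 electrons but Z(Ca)=20 > Z(K)=19, so Ca²⁺ should be the smaller of the two. No other neighbouring pair contradicts the periodic trends, so K⁺ is the ion listed too early.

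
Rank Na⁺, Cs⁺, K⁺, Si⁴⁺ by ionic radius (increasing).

Si⁴⁺ < Na⁺ < K⁺ < Cs⁺

Tabulating Z and e⁻: Si⁴⁺ (Z=14, 10 e⁻), Na⁺ (Z=11, 10 e⁻), K⁺ (Z=19, 18 e⁻), Cs⁺ (Z=55, 54 e⁻). Si⁴⁺ < Na⁺ (both 10 e⁻, Z=14>11); Na⁺ < K⁺ (same group, period 3 vs 4); K⁺ < Cs⁺ (same group, period 4 vs 6).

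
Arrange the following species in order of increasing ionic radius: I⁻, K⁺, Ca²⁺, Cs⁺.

Ca²⁺ < K⁺ < Cs⁺ < I⁻

Ca²⁺: 18 e⁻, Z=20, K⁺: 18 e⁻, Z=19, Cs⁺: 54 e⁻, Z=55, I⁻: 54 e⁻, Z=53. Ca²⁺ < K⁺ (both 18 e⁻, Z=20>19); K⁺ < Cs⁺ (same group, 2 shells fewer); Cs⁺ < I⁻ (isoelectronic, higher Z=55 is smaller).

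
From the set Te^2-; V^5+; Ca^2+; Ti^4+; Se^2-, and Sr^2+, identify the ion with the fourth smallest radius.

Tabulating Z and e⁻: V^5+ (Z=23, 18 e⁻), Ti^4+ (Z=22, 18 e⁻), Ca^2+ (Z=20, 18 e⁻), Sr^2+ (Z=38, 36 e⁻), Se^2- (Z=34, 36 e⁻), Te^2- (Z=52, 54 e⁻). V^5+ < Ti^4+ (both 18 e⁻, Z=23>22); Ti^4+ < Ca^2+ (both 18 e⁻, Z=22>20); Ca^2+ < Sr^2+ (same group, period 4 vs 5); Sr^2+ < Se^2- (isoelectronic, higher Z=38 is smaller); Se^2- < Te^2- (same group, 1 shell fewer).
So the order is V^5+ < Ti^4+ < Ca^2+ < Sr^2+ < Se^2- < Te^2-; the 4th-smallest ion is Sr^2+.

Sr^2+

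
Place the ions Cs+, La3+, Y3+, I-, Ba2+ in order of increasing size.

Y3+ < La3+ < Ba2+ < Cs+ < I-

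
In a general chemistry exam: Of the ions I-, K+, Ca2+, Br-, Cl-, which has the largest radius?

First list Z and electron count for each: Ca2+ has 18 e⁻ (Z=20), K+ has 18 e⁻ (Z=19), Cl- has 18 e⁻ (Z=17), Br- has 36 e⁻ (Z=35), I- has 54 e⁻ (Z=53). Ca2+ < K+ (isoelectronic, higher Z=20 is smaller); K+ < Cl- (isoelectronic, higher Z=19 is smaller); Cl- < Br- (same group, 1 shell fewer); Br- < I- (same group, 1 shell fewer).

I-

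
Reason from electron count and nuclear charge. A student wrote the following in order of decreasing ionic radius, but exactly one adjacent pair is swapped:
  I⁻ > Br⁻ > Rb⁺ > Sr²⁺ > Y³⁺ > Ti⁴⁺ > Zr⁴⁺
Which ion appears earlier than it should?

Ti⁴⁺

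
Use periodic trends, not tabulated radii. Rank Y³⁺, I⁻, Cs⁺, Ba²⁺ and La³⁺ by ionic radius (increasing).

Electron counts and nuclear charges: Y³⁺ has 36 e⁻ (Z=39), La³⁺ has 54 e⁻ (Z=57), Ba²⁺ has 54 e⁻ (Z=56), Cs⁺ has 54 e⁻ (Z=55), I⁻ has 54 e⁻ (Z=53). Y³⁺ < La³⁺ (same group, 1 shell fewer); La³⁺ < Ba²⁺ (both 54 e⁻, Z=57>56); Ba²⁺ < Cs⁺ (isoelectronic, higher Z=56 is smaller); Cs⁺ < I⁻ (both 54 e⁻, Z=55>53).

Y³⁺ < La³⁺ < Ba²⁺ < Cs⁺ < I⁻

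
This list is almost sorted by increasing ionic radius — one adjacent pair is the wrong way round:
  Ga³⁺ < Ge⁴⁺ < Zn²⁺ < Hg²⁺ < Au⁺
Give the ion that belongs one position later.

Ga³⁺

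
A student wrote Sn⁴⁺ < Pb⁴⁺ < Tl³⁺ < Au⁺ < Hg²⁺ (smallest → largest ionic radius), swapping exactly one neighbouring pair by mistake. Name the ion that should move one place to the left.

Hg²⁺

Scanning neighbour by neighbour, only Au⁺/Hg²⁺ violates a trend: Hg²⁺ and Au⁺ share 78 electrons; the higher nuclear charge on Hg (Z=80) contracts it more, so Hg²⁺ < Au⁺. That makes Hg²⁺ the one sitting a position late relative to where it belongs.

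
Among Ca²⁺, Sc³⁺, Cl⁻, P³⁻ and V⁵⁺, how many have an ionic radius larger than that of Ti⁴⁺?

4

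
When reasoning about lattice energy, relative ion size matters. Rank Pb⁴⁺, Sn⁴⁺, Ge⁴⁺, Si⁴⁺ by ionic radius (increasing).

Si⁴⁺ < Ge⁴⁺ < Sn⁴⁺ < Pb⁴⁺

Same group, same charge. Going down the group adds an extra shell of electrons, so the ion gets larger: Si⁴⁺ is highest in the group and smallest.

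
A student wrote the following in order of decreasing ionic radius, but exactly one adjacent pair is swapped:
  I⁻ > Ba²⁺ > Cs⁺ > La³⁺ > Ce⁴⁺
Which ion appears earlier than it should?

Check each adjacent pair. Ba²⁺ and Cs⁺ are reversed: Ba²⁺ and Cs⁺ share 54 electrons; the higher nuclear charge on Ba (Z=56) contracts it more, so Ba²⁺ < Cs⁺. No other neighbouring pair contradicts the periodic trends, so Ba²⁺ is the ion listed too early.

Ba²⁺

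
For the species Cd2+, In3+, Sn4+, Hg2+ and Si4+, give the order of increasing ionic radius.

Si4+ < Sn4+ < In3+ < Cd2+ < Hg2+

Work out protons and electrons: Si4+: 10 e⁻, Z=14, Sn4+: 46 e⁻, Z=50, In3+: 46 e⁻, Z=49, Cd2+: 46 e⁻, Z=48, Hg2+: 78 e⁻, Z=80. Si4+ < Sn4+ (same group, 2 shells fewer); Sn4+ < In3+ (both 46 e⁻, Z=50>49); In3+ < Cd2+ (isoelectronic, higher Z=49 is smaller); Cd2+ < Hg2+ (same group, 1 shell fewer).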